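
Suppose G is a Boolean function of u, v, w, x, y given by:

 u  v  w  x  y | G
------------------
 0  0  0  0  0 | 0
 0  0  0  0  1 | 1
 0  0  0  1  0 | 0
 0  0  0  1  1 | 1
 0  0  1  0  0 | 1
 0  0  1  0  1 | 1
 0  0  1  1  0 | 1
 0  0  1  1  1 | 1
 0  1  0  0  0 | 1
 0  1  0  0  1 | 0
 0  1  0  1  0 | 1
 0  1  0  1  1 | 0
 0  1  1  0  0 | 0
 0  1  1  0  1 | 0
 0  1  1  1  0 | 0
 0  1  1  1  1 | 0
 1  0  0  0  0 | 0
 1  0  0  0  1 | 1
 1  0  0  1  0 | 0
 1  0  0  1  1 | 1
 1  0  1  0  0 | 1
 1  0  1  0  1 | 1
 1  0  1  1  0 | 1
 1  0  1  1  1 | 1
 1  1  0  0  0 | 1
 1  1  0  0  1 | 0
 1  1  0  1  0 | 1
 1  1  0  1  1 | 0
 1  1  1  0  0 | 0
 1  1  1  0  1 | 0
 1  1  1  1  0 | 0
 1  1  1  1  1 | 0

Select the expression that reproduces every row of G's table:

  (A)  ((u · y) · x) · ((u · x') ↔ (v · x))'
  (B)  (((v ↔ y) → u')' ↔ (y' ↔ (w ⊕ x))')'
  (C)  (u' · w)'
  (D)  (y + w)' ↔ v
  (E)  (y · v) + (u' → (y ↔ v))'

D

(A) disagrees with G on (0,0,0,0,1) (formula → 0, table → 1); rule it out.
(B) disagrees with G on (0,0,0,0,0) (formula → 1, table → 0); rule it out.
(C) disagrees with G on (0,0,0,0,0) (formula → 1, table → 0); rule it out.
(E) disagrees with G on (0,0,1,0,0) (formula → 0, table → 1); rule it out.
Only (D) survives; checking it on all 32 rows confirms it matches G.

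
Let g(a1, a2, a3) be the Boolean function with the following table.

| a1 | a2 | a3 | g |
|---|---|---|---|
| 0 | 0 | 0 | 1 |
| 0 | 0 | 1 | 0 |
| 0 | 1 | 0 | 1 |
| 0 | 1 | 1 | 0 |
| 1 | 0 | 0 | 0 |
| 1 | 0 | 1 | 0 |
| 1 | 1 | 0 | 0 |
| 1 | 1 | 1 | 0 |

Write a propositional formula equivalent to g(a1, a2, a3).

g(a1, a2, a3) = ((NOT a1 AND NOT a2) AND NOT a3) OR ((NOT a1 AND a2) AND NOT a3)

Collect the rows where g=1 — (0,0,0), (0,1,0) — and write one minterm per row: ¬a1·¬a2·¬a3, ¬a1·a2·¬a3. Their union (logical OR) reproduces the table exactly.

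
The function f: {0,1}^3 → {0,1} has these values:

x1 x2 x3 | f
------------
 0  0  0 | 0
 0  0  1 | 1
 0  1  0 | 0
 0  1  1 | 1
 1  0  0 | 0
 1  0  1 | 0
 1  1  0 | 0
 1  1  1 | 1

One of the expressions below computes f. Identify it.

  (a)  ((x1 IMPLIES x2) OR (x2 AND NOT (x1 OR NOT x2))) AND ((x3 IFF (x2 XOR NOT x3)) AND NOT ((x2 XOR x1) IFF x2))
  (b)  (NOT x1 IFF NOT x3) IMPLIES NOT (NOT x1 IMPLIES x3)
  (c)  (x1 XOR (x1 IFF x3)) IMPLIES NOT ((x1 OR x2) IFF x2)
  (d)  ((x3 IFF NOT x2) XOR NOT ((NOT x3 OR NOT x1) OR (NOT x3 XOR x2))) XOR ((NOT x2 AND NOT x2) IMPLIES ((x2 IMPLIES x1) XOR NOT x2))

d

(a) fails at (0,0,1): the formula yields 0, f is 1.
(b) fails at (0,0,0): the formula yields 1, f is 0.
(c) fails at (1,0,0): the formula yields 1, f is 0.
Only (d) survives; checking it on all 8 rows confirms it matches f.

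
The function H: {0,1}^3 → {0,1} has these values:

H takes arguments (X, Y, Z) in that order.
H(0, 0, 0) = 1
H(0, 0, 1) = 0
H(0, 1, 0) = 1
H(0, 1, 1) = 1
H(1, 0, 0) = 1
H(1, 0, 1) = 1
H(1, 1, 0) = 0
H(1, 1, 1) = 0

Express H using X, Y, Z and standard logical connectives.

The 0-rows are (0,0,1), (1,1,0), (1,1,1). Take each as a conjunction (¬X·¬Y·Z, X·Y·¬Z, X·Y·Z), form their disjunction, and complement — that gives a formula that is 1 everywhere H is.

H(X, Y, Z) = ~((((~X & ~Y) & Z) | ((X & Y) & ~Z)) | ((X & Y) & Z))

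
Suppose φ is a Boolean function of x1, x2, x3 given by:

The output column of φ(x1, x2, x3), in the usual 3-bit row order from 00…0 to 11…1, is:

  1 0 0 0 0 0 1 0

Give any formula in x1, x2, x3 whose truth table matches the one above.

The 1-rows are (0,0,0), (1,1,0). Each contributes one minterm — ¬x1·¬x2·¬x3; x1·x2·¬x3 — and their disjunction is a sum-of-products form of φ.

φ(x1, x2, x3) = ((NOT x1 AND NOT x2) AND NOT x3) OR ((x1 AND x2) AND NOT x3)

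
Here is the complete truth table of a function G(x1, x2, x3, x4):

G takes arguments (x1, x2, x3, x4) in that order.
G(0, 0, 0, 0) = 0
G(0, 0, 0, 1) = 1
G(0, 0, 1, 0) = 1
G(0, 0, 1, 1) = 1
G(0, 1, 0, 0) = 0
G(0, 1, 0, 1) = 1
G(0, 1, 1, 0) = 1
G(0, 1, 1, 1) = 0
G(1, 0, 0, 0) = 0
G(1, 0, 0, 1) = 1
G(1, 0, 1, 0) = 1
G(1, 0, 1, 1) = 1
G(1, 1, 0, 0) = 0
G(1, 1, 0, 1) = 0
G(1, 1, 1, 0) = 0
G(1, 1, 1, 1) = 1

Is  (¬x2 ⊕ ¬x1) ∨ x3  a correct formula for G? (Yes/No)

No

Evaluate (¬x2 ⊕ ¬x1) ∨ x3 on each row and compare to G:
  x1=0, x2=0, x3=0, x4=0: formula gives 0, G = 0 ✓
  x1=0, x2=0, x3=0, x4=1: formula gives 0, but G = 1 ✗
A single disagreement suffices: at (0,0,0,1) they differ, so the formula does not compute G.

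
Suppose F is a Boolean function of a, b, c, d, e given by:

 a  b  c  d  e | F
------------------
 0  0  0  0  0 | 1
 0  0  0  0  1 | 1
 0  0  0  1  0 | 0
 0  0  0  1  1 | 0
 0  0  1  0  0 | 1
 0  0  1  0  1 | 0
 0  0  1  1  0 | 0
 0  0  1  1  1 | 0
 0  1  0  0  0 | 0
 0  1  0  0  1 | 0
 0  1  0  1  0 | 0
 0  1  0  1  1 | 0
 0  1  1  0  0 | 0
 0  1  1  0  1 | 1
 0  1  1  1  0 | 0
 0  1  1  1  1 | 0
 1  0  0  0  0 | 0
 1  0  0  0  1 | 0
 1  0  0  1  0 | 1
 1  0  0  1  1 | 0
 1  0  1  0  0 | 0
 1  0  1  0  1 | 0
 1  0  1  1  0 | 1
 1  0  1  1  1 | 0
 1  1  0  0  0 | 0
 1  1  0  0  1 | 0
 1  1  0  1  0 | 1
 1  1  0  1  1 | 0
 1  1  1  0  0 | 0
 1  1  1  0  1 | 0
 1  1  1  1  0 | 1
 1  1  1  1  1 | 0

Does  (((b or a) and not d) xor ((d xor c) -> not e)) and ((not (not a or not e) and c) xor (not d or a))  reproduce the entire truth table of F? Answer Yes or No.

Evaluate (((b or a) and not d) xor ((d xor c) -> not e)) and ((not (not a or not e) and c) xor (not d or a)) on each row and compare to F:
  a=0, b=0, c=0, d=0, e=0: formula gives 1, F = 1 ✓
  a=0, b=0, c=0, d=0, e=1: formula gives 1, F = 1 ✓
  a=0, b=0, c=0, d=1, e=0: formula gives 0, F = 0 ✓
  a=0, b=0, c=0, d=1, e=1: formula gives 0, F = 0 ✓
  … (the remaining 28 rows also agree.)
No disagreement on any input; they are logically equivalent.

Yes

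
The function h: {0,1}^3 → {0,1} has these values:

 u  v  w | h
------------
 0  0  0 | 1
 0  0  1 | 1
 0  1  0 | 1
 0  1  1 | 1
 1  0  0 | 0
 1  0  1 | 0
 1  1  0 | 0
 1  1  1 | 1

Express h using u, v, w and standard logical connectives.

h(u, v, w) = ¬((((u ∧ ¬v) ∧ ¬w) ∨ ((u ∧ ¬v) ∧ w)) ∨ ((u ∧ v) ∧ ¬w))

h is 0 on only 3 rows — (1,0,0), (1,0,1), (1,1,0). Writing each as a minterm (u·¬v·¬w, u·¬v·w, u·v·¬w) and OR-ing them characterizes exactly where h=0, so h is the negation of that disjunction.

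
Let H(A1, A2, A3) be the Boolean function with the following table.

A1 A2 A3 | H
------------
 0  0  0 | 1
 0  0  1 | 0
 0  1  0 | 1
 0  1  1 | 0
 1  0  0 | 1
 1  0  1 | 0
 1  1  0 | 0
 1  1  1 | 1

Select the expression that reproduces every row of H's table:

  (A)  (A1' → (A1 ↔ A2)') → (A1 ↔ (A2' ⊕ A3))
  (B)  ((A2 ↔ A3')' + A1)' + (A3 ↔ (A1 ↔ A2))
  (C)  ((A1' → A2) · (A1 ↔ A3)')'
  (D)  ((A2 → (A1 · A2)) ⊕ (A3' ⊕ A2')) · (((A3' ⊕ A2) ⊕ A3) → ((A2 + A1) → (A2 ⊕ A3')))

(A) fails at (0,0,1): the formula yields 1, H is 0.
(B) fails at (0,0,0): the formula yields 0, H is 1.
(C) fails at (0,0,1): the formula yields 1, H is 0.
(D) is the remaining candidate, and it agrees with H on all 8 inputs.

D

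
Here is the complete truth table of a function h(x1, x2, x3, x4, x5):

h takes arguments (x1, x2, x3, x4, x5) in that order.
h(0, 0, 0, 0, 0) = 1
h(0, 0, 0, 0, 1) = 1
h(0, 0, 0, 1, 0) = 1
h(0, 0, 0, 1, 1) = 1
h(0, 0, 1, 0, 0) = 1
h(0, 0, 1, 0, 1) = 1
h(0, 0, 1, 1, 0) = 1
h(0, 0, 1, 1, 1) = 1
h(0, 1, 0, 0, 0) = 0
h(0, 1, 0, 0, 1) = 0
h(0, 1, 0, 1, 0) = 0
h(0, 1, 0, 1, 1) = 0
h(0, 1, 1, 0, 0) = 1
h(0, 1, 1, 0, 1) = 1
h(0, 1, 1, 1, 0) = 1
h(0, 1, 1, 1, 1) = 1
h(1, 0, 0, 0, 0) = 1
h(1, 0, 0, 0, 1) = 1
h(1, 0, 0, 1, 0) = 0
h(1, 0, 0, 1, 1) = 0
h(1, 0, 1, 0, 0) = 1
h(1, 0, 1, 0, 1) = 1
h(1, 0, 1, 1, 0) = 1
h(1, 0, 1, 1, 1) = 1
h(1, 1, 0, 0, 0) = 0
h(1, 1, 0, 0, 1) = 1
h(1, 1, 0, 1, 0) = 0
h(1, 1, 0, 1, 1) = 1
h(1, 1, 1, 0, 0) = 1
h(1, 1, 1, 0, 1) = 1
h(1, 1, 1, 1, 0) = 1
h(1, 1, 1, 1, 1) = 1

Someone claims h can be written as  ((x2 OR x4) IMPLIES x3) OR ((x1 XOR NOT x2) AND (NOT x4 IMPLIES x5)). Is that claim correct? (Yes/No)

Evaluate ((x2 OR x4) IMPLIES x3) OR ((x1 XOR NOT x2) AND (NOT x4 IMPLIES x5)) on each row and compare to h:
  x1=0, x2=0, x3=0, x4=0, x5=0: formula gives 1, h = 1 ✓
  x1=0, x2=0, x3=0, x4=0, x5=1: formula gives 1, h = 1 ✓
  x1=0, x2=0, x3=0, x4=1, x5=0: formula gives 1, h = 1 ✓
  x1=0, x2=0, x3=0, x4=1, x5=1: formula gives 1, h = 1 ✓
  …
  x1=1, x2=1, x3=0, x4=1, x5=0: formula gives 1, but h = 0 ✗
Since they disagree at (1,1,0,1,0), the expression is not a correct formula for h.

No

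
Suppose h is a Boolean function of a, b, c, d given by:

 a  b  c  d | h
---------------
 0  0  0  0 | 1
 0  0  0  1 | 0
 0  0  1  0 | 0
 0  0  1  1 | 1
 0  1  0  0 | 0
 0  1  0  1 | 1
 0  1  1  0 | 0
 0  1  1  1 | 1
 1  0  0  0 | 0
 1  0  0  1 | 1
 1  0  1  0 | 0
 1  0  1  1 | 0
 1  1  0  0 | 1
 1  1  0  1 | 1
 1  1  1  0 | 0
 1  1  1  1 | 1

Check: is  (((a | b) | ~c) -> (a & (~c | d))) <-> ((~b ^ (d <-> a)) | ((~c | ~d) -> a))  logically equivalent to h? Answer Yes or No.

Check the formula against h row by row:
  a=0, b=0, c=0, d=0: formula gives 1, h = 1 ✓
  a=0, b=0, c=0, d=1: formula gives 0, h = 0 ✓
  a=0, b=0, c=1, d=0: formula gives 0, h = 0 ✓
  a=0, b=0, c=1, d=1: formula gives 1, h = 1 ✓
  …
  a=0, b=1, c=1, d=1: formula gives 0, but h = 1 ✗
A single disagreement suffices: at (0,1,1,1) they differ, so the formula does not compute h.

No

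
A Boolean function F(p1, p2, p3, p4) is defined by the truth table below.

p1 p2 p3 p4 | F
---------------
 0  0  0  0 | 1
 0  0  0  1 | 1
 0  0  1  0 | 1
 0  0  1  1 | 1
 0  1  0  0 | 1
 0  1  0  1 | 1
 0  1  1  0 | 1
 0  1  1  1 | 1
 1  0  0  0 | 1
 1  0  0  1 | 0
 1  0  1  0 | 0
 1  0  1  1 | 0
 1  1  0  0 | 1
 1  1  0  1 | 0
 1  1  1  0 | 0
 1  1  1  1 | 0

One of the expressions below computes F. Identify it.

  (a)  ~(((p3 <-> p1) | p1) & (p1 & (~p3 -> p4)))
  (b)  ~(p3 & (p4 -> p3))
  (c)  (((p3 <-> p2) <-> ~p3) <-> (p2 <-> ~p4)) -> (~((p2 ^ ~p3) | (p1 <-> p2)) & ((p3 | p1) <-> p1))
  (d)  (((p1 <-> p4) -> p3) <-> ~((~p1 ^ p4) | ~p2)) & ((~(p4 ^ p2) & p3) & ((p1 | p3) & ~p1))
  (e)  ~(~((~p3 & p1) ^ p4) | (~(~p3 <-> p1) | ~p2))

a

(b) disagrees with F on (0,0,1,0) (formula → 0, table → 1); rule it out.
(c) disagrees with F on (0,0,0,1) (formula → 0, table → 1); rule it out.
(d) disagrees with F on (0,0,0,0) (formula → 0, table → 1); rule it out.
(e) disagrees with F on (0,0,0,0) (formula → 0, table → 1); rule it out.
That leaves (a). Evaluating it on every row reproduces the table of F exactly.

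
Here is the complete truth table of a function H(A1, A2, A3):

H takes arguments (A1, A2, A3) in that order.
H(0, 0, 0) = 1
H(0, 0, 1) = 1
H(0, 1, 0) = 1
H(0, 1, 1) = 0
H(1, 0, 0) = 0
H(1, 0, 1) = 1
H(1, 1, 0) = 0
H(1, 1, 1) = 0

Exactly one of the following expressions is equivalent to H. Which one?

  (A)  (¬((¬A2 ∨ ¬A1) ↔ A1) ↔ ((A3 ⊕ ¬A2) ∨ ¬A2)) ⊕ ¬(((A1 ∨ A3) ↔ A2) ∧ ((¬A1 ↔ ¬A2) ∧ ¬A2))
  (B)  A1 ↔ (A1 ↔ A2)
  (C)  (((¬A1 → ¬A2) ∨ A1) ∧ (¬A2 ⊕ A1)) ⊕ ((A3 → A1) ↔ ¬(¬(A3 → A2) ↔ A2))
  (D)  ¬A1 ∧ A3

C

(A) fails at (0,0,1): the formula yields 0, H is 1.
(B) fails at (0,0,0): the formula yields 0, H is 1.
(D) fails at (0,0,0): the formula yields 0, H is 1.
(C) is the remaining candidate, and it agrees with H on all 8 inputs.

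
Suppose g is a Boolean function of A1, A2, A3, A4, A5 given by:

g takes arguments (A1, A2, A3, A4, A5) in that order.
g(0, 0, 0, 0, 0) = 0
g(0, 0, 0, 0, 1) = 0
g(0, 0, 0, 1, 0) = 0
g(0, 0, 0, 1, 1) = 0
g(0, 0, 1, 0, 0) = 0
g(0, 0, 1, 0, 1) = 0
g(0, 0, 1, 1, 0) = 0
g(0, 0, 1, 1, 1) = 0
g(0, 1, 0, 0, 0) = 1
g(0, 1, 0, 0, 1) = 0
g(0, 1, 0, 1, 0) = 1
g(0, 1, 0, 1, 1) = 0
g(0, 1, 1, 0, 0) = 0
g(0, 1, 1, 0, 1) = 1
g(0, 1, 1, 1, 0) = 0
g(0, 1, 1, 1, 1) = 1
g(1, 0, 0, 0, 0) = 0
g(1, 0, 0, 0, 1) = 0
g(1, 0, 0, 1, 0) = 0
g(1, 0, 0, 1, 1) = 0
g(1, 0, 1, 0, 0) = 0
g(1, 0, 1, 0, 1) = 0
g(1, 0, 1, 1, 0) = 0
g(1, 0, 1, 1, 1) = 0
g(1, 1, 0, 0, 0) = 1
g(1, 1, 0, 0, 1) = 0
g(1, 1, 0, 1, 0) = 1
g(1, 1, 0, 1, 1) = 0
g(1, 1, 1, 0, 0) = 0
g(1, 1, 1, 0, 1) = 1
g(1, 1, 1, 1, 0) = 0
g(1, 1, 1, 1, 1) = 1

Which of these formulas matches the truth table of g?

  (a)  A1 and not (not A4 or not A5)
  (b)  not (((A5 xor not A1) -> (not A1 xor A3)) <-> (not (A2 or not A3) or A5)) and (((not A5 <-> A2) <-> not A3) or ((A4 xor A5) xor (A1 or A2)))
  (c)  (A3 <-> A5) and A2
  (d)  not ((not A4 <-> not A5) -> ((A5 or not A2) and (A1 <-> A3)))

c

(a) disagrees with g on (0,1,0,0,0) (formula → 0, table → 1); rule it out.
(b) disagrees with g on (0,0,0,1,0) (formula → 1, table → 0); rule it out.
(d) disagrees with g on (0,0,1,0,0) (formula → 1, table → 0); rule it out.
Only (c) survives; checking it on all 32 rows confirms it matches g.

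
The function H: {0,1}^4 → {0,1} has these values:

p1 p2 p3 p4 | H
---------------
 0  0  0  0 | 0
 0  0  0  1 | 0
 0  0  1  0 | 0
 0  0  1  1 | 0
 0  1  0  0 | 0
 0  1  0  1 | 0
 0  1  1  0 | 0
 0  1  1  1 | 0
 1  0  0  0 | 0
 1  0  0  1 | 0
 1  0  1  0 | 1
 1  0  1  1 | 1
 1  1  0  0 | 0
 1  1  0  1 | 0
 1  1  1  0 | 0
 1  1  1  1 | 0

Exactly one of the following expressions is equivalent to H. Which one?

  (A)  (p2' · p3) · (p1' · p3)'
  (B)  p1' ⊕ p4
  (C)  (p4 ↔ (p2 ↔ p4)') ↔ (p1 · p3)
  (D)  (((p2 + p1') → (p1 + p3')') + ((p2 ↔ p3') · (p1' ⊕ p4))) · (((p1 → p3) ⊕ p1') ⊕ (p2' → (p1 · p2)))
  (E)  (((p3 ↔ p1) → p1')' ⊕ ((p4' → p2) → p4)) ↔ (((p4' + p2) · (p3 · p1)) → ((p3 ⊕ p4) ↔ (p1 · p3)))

(B) fails at (0,0,0,0): the formula yields 1, H is 0.
(C) fails at (0,1,0,0): the formula yields 1, H is 0.
(D) fails at (0,1,0,0): the formula yields 1, H is 0.
(E) fails at (0,0,0,0): the formula yields 1, H is 0.
(A) is the remaining candidate, and it agrees with H on all 16 inputs.

A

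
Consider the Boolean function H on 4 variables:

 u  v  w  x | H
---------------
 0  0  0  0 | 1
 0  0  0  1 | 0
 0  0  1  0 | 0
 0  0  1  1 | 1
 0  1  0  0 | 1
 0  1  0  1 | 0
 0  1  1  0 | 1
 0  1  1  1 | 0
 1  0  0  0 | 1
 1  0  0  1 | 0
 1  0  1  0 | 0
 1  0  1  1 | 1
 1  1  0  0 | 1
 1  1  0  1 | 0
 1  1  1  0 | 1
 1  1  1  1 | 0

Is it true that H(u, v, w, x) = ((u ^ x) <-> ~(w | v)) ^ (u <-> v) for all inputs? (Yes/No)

Yes

Check the formula against H row by row:
  u=0, v=0, w=0, x=0: formula gives 1, H = 1 ✓
  u=0, v=0, w=0, x=1: formula gives 0, H = 0 ✓
  u=0, v=0, w=1, x=0: formula gives 0, H = 0 ✓
  u=0, v=0, w=1, x=1: formula gives 1, H = 1 ✓
  …and likewise for the remaining 12 rows.
No disagreement on any input; they are logically equivalent.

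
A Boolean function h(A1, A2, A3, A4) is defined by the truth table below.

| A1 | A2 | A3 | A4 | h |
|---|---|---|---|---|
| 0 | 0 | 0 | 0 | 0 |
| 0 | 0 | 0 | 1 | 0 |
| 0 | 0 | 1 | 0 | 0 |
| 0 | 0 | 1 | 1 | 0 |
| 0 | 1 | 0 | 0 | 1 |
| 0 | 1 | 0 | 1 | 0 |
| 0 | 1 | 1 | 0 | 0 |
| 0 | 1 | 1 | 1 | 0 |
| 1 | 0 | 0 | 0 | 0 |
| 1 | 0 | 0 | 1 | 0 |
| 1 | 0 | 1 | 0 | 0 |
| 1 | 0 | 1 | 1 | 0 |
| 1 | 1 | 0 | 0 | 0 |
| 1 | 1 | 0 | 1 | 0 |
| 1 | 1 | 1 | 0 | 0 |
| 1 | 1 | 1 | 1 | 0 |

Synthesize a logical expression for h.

h(A1, A2, A3, A4) = ((not A1 and A2) and not A3) and not A4

Only row (0,1,0,0) gives 1. That row's minterm ¬A1·A2·¬A3·¬A4 is h directly.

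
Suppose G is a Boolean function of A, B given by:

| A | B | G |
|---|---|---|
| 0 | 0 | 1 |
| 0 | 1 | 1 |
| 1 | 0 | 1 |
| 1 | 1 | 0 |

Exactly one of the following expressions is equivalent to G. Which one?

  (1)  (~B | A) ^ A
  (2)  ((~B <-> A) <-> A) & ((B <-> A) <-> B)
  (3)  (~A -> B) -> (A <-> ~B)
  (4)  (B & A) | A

3

(1): at (0,1) it gives 0, but G = 1 — eliminated.
(2): at (0,0) it gives 0, but G = 1 — eliminated.
(4): at (0,0) it gives 0, but G = 1 — eliminated.
Only (3) survives; checking it on all 4 rows confirms it matches G.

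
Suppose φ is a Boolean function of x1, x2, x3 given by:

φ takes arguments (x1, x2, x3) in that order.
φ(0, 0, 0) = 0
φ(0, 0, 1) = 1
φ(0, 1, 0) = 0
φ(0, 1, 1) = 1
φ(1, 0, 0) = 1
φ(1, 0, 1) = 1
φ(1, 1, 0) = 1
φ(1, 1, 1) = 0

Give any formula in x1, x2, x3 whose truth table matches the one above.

The 0-rows are (0,0,0), (0,1,0), (1,1,1). Take each as a conjunction (¬x1·¬x2·¬x3, ¬x1·x2·¬x3, x1·x2·x3), form their disjunction, and complement — that gives a formula that is 1 everywhere φ is.

φ(x1, x2, x3) = ¬((((¬x1 ∧ ¬x2) ∧ ¬x3) ∨ ((¬x1 ∧ x2) ∧ ¬x3)) ∨ ((x1 ∧ x2) ∧ x3))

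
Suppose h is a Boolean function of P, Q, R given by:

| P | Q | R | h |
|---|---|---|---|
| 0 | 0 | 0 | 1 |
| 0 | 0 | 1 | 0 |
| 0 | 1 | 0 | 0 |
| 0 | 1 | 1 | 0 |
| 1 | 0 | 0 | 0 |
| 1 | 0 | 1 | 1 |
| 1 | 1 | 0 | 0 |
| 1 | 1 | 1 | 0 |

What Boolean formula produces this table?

h(P, Q, R) = ((P' · Q') · R') + ((P · Q') · R)

The 1-rows are (0,0,0), (1,0,1). Each contributes one minterm — ¬P·¬Q·¬R; P·¬Q·R — and their disjunction is a sum-of-products form of h.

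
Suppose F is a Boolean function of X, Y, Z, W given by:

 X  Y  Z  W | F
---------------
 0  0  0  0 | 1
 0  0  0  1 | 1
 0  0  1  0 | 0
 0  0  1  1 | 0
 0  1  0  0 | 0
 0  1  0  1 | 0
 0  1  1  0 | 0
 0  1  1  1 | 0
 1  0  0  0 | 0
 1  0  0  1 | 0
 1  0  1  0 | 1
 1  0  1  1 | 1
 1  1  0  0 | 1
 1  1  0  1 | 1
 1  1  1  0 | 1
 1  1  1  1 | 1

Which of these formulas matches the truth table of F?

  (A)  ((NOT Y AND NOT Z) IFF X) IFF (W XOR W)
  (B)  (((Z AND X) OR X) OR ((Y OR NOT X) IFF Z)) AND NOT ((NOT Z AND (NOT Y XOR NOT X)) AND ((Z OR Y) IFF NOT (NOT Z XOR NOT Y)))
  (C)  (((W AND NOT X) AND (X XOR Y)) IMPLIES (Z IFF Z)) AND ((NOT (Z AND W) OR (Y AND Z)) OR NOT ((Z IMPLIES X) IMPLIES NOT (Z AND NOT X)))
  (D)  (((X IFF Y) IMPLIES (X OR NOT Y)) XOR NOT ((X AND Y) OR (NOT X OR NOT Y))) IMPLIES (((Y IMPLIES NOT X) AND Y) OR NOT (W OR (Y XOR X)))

(B) fails at (0,0,0,0): the formula yields 0, F is 1.
(C) fails at (0,0,1,0): the formula yields 1, F is 0.
(D) fails at (0,0,0,1): the formula yields 0, F is 1.
Only (A) survives; checking it on all 16 rows confirms it matches F.

A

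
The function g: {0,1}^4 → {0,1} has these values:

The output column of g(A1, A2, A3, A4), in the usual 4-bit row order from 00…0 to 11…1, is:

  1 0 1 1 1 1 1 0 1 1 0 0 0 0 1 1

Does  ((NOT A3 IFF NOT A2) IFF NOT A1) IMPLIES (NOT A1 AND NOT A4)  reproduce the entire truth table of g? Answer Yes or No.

Test each input against both g and the formula:
  A1=0, A2=0, A3=0, A4=0: formula gives 1, g = 1 ✓
  A1=0, A2=0, A3=0, A4=1: formula gives 0, g = 0 ✓
  A1=0, A2=0, A3=1, A4=0: formula gives 1, g = 1 ✓
  A1=0, A2=0, A3=1, A4=1: formula gives 1, g = 1 ✓
  … (the remaining 12 rows also agree.)
All 16 rows match — the expression computes g exactly.

Yes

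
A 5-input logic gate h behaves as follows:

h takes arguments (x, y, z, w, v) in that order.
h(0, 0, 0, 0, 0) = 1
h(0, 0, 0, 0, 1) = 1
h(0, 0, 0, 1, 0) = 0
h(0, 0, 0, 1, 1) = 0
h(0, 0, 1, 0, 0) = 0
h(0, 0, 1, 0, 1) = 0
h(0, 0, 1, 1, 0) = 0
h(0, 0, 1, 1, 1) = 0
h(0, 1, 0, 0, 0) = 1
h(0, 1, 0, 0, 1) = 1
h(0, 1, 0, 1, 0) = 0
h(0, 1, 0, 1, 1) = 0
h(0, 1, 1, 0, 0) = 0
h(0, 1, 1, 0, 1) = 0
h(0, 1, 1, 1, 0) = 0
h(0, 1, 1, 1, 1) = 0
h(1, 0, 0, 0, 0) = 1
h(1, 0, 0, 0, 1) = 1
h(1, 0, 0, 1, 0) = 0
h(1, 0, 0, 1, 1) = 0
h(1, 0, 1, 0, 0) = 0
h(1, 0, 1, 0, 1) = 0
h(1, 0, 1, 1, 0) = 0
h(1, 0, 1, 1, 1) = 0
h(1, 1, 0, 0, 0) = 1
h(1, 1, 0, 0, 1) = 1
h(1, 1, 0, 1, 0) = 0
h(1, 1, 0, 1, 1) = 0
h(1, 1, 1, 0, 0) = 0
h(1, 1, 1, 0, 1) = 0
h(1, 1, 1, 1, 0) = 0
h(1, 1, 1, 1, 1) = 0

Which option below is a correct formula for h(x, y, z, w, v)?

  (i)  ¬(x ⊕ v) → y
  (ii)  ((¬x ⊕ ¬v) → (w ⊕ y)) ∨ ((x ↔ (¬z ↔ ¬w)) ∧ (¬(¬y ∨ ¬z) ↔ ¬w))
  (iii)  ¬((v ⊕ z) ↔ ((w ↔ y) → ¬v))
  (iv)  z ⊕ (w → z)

(i): at (0,0,0,0,0) it gives 0, but h = 1 — eliminated.
(ii): at (0,0,0,0,1) it gives 0, but h = 1 — eliminated.
(iii): at (0,0,0,1,0) it gives 1, but h = 0 — eliminated.
That leaves (iv). Evaluating it on every row reproduces the table of h exactly.

iv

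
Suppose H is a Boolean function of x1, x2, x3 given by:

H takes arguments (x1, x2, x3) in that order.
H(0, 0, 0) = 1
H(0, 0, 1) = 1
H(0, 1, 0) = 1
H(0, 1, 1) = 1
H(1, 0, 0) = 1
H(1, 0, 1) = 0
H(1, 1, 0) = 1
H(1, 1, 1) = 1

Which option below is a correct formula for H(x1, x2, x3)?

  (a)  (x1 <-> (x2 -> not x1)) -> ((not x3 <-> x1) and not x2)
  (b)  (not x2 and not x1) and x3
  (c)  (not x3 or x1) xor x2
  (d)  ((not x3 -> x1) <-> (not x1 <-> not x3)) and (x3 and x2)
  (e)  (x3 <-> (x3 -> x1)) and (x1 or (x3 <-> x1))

a

(b) disagrees with H on (0,0,0) (formula → 0, table → 1); rule it out.
(c) disagrees with H on (0,0,1) (formula → 0, table → 1); rule it out.
(d) disagrees with H on (0,0,0) (formula → 0, table → 1); rule it out.
(e) disagrees with H on (0,0,0) (formula → 0, table → 1); rule it out.
Only (a) survives; checking it on all 8 rows confirms it matches H.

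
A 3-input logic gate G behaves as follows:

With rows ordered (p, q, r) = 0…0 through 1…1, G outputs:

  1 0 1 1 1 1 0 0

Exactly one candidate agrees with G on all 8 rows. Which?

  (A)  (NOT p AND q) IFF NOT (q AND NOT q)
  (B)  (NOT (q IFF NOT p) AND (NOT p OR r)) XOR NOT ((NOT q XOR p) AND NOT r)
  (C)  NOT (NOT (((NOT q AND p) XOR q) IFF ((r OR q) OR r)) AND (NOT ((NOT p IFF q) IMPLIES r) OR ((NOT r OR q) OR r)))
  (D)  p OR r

(A) disagrees with G on (0,0,0) (formula → 0, table → 1); rule it out.
(C) disagrees with G on (1,0,0) (formula → 0, table → 1); rule it out.
(D) disagrees with G on (0,0,0) (formula → 0, table → 1); rule it out.
(B) is the remaining candidate, and it agrees with G on all 8 inputs.

B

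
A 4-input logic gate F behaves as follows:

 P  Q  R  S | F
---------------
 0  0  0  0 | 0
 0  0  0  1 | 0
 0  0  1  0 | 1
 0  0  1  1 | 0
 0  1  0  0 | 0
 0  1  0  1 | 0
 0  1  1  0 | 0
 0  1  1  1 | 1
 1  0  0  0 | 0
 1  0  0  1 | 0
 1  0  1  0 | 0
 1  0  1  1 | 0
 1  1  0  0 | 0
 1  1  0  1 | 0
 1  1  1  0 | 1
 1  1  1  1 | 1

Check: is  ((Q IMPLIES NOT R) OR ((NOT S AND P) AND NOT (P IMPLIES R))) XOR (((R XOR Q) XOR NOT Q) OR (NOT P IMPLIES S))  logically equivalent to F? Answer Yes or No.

Yes

Check the formula against F row by row:
  P=0, Q=0, R=0, S=0: formula gives 0, F = 0 ✓
  P=0, Q=0, R=0, S=1: formula gives 0, F = 0 ✓
  P=0, Q=0, R=1, S=0: formula gives 1, F = 1 ✓
  P=0, Q=0, R=1, S=1: formula gives 0, F = 0 ✓
  … (the remaining 12 rows also agree.)
All 16 rows match — the expression computes F exactly.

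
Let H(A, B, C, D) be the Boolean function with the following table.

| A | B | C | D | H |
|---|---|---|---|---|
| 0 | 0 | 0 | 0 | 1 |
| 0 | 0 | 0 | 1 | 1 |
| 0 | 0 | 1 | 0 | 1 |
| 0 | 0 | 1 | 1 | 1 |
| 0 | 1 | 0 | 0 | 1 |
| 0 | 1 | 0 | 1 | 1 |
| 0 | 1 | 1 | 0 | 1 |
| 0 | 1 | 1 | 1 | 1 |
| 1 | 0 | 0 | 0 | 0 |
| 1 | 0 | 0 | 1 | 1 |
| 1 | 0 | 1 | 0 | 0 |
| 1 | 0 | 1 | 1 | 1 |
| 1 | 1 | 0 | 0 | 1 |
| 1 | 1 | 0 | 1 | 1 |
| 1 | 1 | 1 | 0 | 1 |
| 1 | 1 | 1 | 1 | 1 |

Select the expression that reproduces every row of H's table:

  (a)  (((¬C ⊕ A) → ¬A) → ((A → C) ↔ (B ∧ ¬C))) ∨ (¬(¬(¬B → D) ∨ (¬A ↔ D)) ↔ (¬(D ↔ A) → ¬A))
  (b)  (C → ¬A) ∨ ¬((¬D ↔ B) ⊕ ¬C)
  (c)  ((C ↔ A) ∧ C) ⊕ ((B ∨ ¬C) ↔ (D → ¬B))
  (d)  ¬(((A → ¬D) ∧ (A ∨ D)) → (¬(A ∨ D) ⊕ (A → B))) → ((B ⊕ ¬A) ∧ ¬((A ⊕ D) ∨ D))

(a) fails at (0,0,0,0): the formula yields 0, H is 1.
(b) fails at (1,0,0,0): the formula yields 1, H is 0.
(c) fails at (0,0,1,0): the formula yields 0, H is 1.
That leaves (d). Evaluating it on every row reproduces the table of H exactly.

d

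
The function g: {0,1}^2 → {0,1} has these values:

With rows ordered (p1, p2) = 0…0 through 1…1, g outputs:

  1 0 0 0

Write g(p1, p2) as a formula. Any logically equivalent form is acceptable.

The output is 1 only when every input is 0 — NOR of all inputs.

g(p1, p2) = NOT (p1 OR p2)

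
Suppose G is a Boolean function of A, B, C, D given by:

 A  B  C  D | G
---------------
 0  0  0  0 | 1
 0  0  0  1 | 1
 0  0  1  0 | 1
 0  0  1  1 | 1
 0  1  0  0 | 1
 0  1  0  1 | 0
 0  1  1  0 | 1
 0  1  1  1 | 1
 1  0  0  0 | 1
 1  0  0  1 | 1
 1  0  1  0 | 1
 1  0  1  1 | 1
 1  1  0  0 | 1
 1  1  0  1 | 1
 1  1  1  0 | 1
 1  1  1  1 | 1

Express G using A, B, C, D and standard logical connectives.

G(A, B, C, D) = ¬(((¬A ∧ B) ∧ ¬C) ∧ D)

G is 0 on exactly one input, (0,1,0,1), whose minterm is ¬A·B·¬C·D. So G is the negation of that single conjunction.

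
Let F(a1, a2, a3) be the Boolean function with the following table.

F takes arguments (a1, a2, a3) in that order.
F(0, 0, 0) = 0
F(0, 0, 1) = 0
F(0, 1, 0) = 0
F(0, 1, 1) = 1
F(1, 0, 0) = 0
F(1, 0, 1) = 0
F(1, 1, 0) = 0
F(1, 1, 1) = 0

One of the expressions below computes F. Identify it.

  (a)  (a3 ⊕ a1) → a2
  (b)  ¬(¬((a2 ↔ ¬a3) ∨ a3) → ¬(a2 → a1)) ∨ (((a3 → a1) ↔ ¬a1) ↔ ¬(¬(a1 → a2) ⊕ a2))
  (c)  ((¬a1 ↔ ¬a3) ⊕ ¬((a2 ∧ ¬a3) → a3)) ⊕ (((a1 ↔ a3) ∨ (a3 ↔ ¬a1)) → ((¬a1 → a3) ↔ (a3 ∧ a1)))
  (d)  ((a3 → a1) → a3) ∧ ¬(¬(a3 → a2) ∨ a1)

(a): at (0,0,0) it gives 1, but F = 0 — eliminated.
(b): at (0,0,0) it gives 1, but F = 0 — eliminated.
(c): at (0,1,0) it gives 1, but F = 0 — eliminated.
That leaves (d). Evaluating it on every row reproduces the table of F exactly.

d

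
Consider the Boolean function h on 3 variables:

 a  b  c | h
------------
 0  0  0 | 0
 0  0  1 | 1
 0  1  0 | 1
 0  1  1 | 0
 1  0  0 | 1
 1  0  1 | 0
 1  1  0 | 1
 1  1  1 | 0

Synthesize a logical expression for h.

Collect the rows where h=1 — (0,0,1), (0,1,0), (1,0,0), (1,1,0) — and write one minterm per row: ¬a·¬b·c, ¬a·b·¬c, a·¬b·¬c, a·b·¬c. Their union (logical OR) reproduces the table exactly.

h(a, b, c) = ((((a' · b') · c) + ((a' · b) · c')) + ((a · b') · c')) + ((a · b) · c')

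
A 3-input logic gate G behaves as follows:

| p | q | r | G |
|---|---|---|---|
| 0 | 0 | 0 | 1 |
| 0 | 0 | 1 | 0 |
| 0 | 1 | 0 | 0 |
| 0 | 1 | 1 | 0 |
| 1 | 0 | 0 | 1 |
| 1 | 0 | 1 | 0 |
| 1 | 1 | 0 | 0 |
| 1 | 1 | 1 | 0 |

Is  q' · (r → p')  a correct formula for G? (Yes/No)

Check the formula against G row by row:
  p=0, q=0, r=0: formula gives 1, G = 1 ✓
  p=0, q=0, r=1: formula gives 1, but G = 0 ✗
A single disagreement suffices: at (0,0,1) they differ, so the formula does not compute G.

No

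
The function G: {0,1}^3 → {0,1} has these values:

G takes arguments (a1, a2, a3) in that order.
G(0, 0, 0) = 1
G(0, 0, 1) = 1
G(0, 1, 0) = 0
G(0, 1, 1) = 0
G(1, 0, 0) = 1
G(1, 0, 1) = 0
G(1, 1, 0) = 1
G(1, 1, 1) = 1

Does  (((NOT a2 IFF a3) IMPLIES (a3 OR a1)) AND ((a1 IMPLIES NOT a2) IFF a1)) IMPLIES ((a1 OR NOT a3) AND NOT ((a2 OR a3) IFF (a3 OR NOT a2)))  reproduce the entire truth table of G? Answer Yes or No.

No

Evaluate (((NOT a2 IFF a3) IMPLIES (a3 OR a1)) AND ((a1 IMPLIES NOT a2) IFF a1)) IMPLIES ((a1 OR NOT a3) AND NOT ((a2 OR a3) IFF (a3 OR NOT a2))) on each row and compare to G:
  a1=0, a2=0, a3=0: formula gives 1, G = 1 ✓
  a1=0, a2=0, a3=1: formula gives 1, G = 1 ✓
  a1=0, a2=1, a3=0: formula gives 1, but G = 0 ✗
A single disagreement suffices: at (0,1,0) they differ, so the formula does not compute G.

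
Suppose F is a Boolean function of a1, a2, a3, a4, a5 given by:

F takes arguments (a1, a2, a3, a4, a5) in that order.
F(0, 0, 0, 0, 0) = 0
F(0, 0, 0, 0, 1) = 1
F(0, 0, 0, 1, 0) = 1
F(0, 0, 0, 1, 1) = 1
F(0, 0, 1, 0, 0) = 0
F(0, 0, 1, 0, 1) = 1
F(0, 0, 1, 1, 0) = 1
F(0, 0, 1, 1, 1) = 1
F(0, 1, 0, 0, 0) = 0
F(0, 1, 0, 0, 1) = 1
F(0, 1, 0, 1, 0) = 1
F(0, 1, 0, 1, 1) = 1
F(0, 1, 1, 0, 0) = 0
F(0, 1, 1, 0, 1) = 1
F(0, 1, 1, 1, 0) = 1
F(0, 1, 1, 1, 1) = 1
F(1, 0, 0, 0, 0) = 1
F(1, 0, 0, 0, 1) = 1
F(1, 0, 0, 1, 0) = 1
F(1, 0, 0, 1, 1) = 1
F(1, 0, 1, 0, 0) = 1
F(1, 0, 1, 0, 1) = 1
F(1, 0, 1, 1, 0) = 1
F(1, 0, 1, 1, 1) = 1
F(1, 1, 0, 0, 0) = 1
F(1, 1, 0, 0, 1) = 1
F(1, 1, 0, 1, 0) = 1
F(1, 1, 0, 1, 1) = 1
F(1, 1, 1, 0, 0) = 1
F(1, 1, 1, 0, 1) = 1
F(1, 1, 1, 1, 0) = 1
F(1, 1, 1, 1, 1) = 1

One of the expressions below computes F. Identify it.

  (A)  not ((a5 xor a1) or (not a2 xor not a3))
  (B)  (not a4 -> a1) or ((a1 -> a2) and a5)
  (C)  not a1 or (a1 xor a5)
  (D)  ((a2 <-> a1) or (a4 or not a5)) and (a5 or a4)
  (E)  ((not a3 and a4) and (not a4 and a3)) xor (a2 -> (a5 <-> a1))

B

(A) disagrees with F on (0,0,0,0,0) (formula → 1, table → 0); rule it out.
(C) disagrees with F on (0,0,0,0,0) (formula → 1, table → 0); rule it out.
(D) disagrees with F on (0,1,0,0,1) (formula → 0, table → 1); rule it out.
(E) disagrees with F on (0,0,0,0,0) (formula → 1, table → 0); rule it out.
That leaves (B). Evaluating it on every row reproduces the table of F exactly.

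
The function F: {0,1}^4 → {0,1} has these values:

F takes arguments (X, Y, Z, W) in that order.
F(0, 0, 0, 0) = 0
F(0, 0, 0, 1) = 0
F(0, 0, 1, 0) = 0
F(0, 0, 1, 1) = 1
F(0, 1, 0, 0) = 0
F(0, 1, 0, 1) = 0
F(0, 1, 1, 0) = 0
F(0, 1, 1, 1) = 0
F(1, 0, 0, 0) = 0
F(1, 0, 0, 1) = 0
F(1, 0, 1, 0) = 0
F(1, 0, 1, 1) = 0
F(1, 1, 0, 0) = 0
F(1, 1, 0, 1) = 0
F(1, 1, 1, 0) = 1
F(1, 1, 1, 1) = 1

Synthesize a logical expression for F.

F(X, Y, Z, W) = ((((NOT X AND NOT Y) AND Z) AND W) OR (((X AND Y) AND Z) AND NOT W)) OR (((X AND Y) AND Z) AND W)

Collect the rows where F=1 — (0,0,1,1), (1,1,1,0), (1,1,1,1) — and write one minterm per row: ¬X·¬Y·Z·W, X·Y·Z·¬W, X·Y·Z·W. Their union (logical OR) reproduces the table exactly.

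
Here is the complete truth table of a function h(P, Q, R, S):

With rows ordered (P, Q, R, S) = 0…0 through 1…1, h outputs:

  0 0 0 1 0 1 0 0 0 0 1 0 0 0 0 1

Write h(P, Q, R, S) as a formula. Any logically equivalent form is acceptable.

Collect the rows where h=1 — (0,0,1,1), (0,1,0,1), (1,0,1,0), (1,1,1,1) — and write one minterm per row: ¬P·¬Q·R·S, ¬P·Q·¬R·S, P·¬Q·R·¬S, P·Q·R·S. Their union (logical OR) reproduces the table exactly.

h(P, Q, R, S) = (((((not P and not Q) and R) and S) or (((not P and Q) and not R) and S)) or (((P and not Q) and R) and not S)) or (((P and Q) and R) and S)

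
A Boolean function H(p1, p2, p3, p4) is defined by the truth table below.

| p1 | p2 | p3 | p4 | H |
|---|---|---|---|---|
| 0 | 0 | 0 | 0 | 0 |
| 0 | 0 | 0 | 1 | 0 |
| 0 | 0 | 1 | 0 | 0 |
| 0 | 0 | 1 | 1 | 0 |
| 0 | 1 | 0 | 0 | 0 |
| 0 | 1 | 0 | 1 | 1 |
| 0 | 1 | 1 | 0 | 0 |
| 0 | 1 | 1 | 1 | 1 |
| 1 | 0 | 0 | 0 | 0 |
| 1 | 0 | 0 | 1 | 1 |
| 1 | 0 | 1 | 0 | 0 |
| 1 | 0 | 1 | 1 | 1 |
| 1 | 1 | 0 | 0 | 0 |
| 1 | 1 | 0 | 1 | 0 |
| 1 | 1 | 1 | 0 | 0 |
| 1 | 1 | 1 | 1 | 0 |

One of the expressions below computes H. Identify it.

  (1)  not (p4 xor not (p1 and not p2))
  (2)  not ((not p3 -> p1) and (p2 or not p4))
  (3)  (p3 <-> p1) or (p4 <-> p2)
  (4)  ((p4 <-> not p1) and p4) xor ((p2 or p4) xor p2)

(1) disagrees with H on (0,0,0,1) (formula → 1, table → 0); rule it out.
(2) disagrees with H on (0,0,0,0) (formula → 1, table → 0); rule it out.
(3) disagrees with H on (0,0,0,0) (formula → 1, table → 0); rule it out.
Only (4) survives; checking it on all 16 rows confirms it matches H.

4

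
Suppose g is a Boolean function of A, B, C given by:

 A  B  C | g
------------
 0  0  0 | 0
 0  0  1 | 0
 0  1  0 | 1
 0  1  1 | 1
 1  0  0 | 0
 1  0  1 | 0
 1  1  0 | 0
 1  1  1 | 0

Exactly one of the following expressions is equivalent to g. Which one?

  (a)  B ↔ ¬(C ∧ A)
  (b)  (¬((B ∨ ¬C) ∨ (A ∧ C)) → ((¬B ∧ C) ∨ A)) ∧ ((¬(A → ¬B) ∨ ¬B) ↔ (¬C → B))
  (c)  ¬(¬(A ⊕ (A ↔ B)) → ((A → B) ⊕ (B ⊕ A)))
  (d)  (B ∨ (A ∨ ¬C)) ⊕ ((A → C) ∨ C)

c

(a): at (1,0,1) it gives 1, but g = 0 — eliminated.
(b): at (0,0,1) it gives 1, but g = 0 — eliminated.
(d): at (0,0,1) it gives 1, but g = 0 — eliminated.
Only (c) survives; checking it on all 8 rows confirms it matches g.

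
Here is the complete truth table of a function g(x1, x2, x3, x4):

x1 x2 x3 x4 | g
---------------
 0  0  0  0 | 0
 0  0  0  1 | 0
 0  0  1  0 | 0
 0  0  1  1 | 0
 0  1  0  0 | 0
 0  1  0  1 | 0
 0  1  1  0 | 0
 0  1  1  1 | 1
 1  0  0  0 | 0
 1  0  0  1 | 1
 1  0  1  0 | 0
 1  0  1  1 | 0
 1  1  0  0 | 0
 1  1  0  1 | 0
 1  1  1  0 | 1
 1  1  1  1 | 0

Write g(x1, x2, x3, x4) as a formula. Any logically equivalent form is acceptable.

The 1-rows are (0,1,1,1), (1,0,0,1), (1,1,1,0). Each contributes one minterm — ¬x1·x2·x3·x4; x1·¬x2·¬x3·x4; x1·x2·x3·¬x4 — and their disjunction is a sum-of-products form of g.

g(x1, x2, x3, x4) = ((((x1' · x2) · x3) · x4) + (((x1 · x2') · x3') · x4)) + (((x1 · x2) · x3) · x4')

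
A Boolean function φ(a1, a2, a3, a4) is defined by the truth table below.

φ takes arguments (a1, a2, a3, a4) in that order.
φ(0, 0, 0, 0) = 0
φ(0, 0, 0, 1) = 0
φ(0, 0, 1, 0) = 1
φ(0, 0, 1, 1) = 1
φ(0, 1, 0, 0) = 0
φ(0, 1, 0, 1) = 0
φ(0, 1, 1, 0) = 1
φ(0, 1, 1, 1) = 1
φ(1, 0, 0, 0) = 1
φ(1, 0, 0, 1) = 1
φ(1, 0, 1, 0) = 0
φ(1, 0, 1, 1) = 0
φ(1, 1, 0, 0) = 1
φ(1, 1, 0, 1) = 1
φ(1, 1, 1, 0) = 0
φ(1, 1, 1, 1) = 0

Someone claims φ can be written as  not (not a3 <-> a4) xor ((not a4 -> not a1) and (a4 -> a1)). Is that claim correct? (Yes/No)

Evaluate not (not a3 <-> a4) xor ((not a4 -> not a1) and (a4 -> a1)) on each row and compare to φ:
  a1=0, a2=0, a3=0, a4=0: formula gives 0, φ = 0 ✓
  a1=0, a2=0, a3=0, a4=1: formula gives 0, φ = 0 ✓
  a1=0, a2=0, a3=1, a4=0: formula gives 1, φ = 1 ✓
  a1=0, a2=0, a3=1, a4=1: formula gives 1, φ = 1 ✓
  … (the remaining 12 rows also agree.)
Every row agrees, so the formula is equivalent.

Yes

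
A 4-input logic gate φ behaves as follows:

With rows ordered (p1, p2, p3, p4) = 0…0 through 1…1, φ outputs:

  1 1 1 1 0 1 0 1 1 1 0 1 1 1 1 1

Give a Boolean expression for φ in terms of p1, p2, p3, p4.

The 0-rows are (0,1,0,0), (0,1,1,0), (1,0,1,0). Take each as a conjunction (¬p1·p2·¬p3·¬p4, ¬p1·p2·p3·¬p4, p1·¬p2·p3·¬p4), form their disjunction, and complement — that gives a formula that is 1 everywhere φ is.

φ(p1, p2, p3, p4) = ¬(((((¬p1 ∧ p2) ∧ ¬p3) ∧ ¬p4) ∨ (((¬p1 ∧ p2) ∧ p3) ∧ ¬p4)) ∨ (((p1 ∧ ¬p2) ∧ p3) ∧ ¬p4))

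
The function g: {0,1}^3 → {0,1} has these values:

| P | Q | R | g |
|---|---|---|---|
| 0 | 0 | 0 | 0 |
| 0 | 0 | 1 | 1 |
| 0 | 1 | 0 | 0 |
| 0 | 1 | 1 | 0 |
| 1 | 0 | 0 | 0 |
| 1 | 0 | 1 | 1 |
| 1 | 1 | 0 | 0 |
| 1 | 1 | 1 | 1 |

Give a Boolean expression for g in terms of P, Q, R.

Collect the rows where g=1 — (0,0,1), (1,0,1), (1,1,1) — and write one minterm per row: ¬P·¬Q·R, P·¬Q·R, P·Q·R. Their union (logical OR) reproduces the table exactly.

g(P, Q, R) = (((not P and not Q) and R) or ((P and not Q) and R)) or ((P and Q) and R)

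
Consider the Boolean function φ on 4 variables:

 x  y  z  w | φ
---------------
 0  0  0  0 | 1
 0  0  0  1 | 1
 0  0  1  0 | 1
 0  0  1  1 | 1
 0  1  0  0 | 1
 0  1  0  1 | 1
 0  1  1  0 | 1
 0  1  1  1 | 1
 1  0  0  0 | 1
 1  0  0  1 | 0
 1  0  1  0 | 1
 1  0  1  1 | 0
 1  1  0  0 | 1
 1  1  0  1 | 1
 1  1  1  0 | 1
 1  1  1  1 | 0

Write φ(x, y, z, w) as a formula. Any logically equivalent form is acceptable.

There are just 3 zero rows: (1,0,0,1), (1,0,1,1), (1,1,1,1). Their minterms are x·¬y·¬z·w, x·¬y·z·w, x·y·z·w; the OR of those covers precisely the 0-outputs, and negating it yields φ.

φ(x, y, z, w) = not (((((x and not y) and not z) and w) or (((x and not y) and z) and w)) or (((x and y) and z) and w))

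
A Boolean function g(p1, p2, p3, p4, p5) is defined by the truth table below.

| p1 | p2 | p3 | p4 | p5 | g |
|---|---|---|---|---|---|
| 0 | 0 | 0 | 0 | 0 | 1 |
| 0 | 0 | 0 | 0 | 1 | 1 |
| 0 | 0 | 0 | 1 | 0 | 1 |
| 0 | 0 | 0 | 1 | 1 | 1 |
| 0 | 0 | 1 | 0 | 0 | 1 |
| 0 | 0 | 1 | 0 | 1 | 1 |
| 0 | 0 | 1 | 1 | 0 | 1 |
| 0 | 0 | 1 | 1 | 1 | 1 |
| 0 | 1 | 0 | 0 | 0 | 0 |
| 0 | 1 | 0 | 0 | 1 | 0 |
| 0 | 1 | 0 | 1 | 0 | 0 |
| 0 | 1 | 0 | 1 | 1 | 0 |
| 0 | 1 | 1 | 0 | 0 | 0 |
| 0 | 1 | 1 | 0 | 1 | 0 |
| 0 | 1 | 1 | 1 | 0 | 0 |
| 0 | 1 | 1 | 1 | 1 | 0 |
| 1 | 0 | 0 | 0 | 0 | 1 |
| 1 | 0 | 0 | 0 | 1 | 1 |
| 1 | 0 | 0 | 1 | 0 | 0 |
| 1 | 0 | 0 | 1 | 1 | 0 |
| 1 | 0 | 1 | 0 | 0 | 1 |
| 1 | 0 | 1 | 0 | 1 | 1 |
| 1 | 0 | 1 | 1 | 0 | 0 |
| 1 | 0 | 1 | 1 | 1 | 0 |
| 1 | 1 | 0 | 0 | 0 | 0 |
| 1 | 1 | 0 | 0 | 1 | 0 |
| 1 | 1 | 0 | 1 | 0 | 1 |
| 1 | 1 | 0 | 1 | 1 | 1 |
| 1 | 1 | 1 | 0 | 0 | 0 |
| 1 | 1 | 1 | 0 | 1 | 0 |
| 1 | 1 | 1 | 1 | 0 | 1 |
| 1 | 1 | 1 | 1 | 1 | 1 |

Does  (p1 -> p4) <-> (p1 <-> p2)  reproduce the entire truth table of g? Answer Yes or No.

Evaluate (p1 -> p4) <-> (p1 <-> p2) on each row and compare to g:
  p1=0, p2=0, p3=0, p4=0, p5=0: formula gives 1, g = 1 ✓
  p1=0, p2=0, p3=0, p4=0, p5=1: formula gives 1, g = 1 ✓
  p1=0, p2=0, p3=0, p4=1, p5=0: formula gives 1, g = 1 ✓
  p1=0, p2=0, p3=0, p4=1, p5=1: formula gives 1, g = 1 ✓
  …and likewise for the remaining 28 rows.
No disagreement on any input; they are logically equivalent.

Yes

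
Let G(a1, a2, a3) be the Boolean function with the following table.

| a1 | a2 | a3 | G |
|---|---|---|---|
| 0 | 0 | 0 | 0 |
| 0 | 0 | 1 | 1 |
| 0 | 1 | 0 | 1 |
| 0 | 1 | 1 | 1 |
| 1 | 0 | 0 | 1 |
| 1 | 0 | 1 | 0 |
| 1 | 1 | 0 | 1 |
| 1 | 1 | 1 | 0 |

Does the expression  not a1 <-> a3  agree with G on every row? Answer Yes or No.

No

Evaluate not a1 <-> a3 on each row and compare to G:
  a1=0, a2=0, a3=0: formula gives 0, G = 0 ✓
  a1=0, a2=0, a3=1: formula gives 1, G = 1 ✓
  a1=0, a2=1, a3=0: formula gives 0, but G = 1 ✗
A single disagreement suffices: at (0,1,0) they differ, so the formula does not compute G.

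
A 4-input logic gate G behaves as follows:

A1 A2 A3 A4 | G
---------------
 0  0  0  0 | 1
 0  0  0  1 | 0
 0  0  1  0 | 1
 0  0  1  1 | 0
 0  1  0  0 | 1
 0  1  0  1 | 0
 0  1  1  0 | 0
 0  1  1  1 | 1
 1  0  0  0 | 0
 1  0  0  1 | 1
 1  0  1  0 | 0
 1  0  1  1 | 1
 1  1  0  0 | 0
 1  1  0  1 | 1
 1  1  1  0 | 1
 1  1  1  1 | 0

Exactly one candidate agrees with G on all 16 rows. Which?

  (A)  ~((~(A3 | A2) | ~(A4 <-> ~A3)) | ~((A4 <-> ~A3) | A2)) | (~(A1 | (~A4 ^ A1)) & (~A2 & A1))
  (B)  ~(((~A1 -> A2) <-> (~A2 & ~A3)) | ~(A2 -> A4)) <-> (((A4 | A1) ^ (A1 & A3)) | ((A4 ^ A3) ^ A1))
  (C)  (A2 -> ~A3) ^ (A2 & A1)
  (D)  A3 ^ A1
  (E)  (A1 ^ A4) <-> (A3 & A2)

(A) fails at (0,0,0,0): the formula yields 0, G is 1.
(B) fails at (0,0,0,0): the formula yields 0, G is 1.
(C) fails at (0,0,0,1): the formula yields 1, G is 0.
(D) fails at (0,0,0,0): the formula yields 0, G is 1.
That leaves (E). Evaluating it on every row reproduces the table of G exactly.

E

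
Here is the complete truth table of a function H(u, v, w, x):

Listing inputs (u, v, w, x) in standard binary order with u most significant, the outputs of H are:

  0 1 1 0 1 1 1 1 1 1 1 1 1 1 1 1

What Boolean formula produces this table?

H(u, v, w, x) = ((((u' · v') · w') · x') + (((u' · v') · w) · x))'

H is 0 on only 2 rows — (0,0,0,0), (0,0,1,1). Writing each as a minterm (¬u·¬v·¬w·¬x, ¬u·¬v·w·x) and OR-ing them characterizes exactly where H=0, so H is the negation of that disjunction.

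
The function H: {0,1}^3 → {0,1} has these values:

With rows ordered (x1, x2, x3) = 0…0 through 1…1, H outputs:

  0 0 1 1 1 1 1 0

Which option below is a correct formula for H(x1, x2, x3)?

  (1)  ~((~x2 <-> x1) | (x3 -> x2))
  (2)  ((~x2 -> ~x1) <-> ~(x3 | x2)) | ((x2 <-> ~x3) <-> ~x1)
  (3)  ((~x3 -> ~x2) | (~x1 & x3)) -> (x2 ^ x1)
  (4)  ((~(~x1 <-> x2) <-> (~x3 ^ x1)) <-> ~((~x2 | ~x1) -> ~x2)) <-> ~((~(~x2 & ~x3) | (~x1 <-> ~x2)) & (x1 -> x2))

3

(1) fails at (0,0,1): the formula yields 1, H is 0.
(2) fails at (0,0,0): the formula yields 1, H is 0.
(4) fails at (0,0,0): the formula yields 1, H is 0.
(3) is the remaining candidate, and it agrees with H on all 8 inputs.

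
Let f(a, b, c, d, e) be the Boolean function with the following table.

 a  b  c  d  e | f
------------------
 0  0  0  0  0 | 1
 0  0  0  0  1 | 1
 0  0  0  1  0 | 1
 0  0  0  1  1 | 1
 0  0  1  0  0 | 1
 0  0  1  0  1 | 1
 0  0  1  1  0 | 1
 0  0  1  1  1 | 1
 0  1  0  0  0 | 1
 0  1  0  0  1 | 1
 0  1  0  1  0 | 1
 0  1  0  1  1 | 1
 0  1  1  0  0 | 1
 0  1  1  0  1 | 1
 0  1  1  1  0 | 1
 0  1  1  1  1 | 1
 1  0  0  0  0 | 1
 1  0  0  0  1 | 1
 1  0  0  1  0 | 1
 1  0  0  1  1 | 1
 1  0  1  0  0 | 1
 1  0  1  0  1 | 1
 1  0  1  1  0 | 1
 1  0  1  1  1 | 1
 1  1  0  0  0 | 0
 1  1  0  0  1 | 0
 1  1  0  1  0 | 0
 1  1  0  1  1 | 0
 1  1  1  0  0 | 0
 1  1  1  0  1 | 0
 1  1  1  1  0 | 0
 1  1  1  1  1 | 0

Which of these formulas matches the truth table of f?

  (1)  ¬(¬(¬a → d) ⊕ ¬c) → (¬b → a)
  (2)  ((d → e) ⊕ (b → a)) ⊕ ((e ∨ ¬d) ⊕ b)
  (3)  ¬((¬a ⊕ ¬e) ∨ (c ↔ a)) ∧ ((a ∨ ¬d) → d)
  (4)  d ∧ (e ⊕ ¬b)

(1) fails at (0,0,0,0,0): the formula yields 0, f is 1.
(3) fails at (0,0,0,0,0): the formula yields 0, f is 1.
(4) fails at (0,0,0,0,0): the formula yields 0, f is 1.
That leaves (2). Evaluating it on every row reproduces the table of f exactly.

2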